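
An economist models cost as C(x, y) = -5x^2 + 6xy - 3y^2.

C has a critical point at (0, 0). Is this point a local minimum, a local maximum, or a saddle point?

local maximum

The Hessian of C is constant: H = [[-10, 6], [6, -6]].
det(H) = (-10)·(-6) − 6² = 24.
det(H) > 0 and tr(H) = -16 < 0, so H is negative definite and the point is a local maximum.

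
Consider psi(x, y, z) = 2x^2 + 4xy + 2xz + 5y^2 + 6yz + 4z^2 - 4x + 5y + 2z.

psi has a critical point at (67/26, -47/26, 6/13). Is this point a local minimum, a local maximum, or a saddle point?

The Hessian is constant: H = [[4, 4, 2], [4, 10, 6], [2, 6, 8]].
Leading principal minors: Δ₁ = 4, Δ₂ = 24, Δ₃ = 104.
All leading minors are positive, so H is positive definite: a local minimum.

local minimum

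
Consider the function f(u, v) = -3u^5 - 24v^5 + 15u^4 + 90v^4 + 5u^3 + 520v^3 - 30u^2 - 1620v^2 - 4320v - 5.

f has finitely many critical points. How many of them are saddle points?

8

f separates as a function of u plus a function of v, so ∇f=0 decouples.
∂f/∂u = -15u(u - 4)(u - 1)(u + 1) = 0 at u ∈ {-1, 0, 1, 4}; ∂f/∂v = -120(v - 4)(v - 3)(v + 1)(v + 3) = 0 at v ∈ {-3, -1, 3, 4}.
The Hessian is diagonal: diag(f_uu, f_vv). Second derivatives: f_uu(-1)=150, f_uu(0)=-60, f_uu(1)=90, f_uu(4)=-900; f_vv(-3)=10080, f_vv(-1)=-4800, f_vv(3)=2880, f_vv(4)=-4200.
Saddle points occur where the two diagonal entries have opposite signs: (-1, -1), (-1, 4), (0, -3), (0, 3), (1, -1), (1, 4), (4, -3), (4, 3). Count: 8.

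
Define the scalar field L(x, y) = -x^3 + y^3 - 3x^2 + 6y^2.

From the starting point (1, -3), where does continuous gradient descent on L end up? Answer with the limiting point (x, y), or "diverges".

diverges

L is separable, so gradient descent decouples: x follows -∂L/∂x, y follows -∂L/∂y.
∂L/∂x = -3x(x + 2); at x=1 this is -9, so x increases.
∂L/∂y = 3y(y + 4); at y=-3 this is -9, so y increases.
The x-coordinate has no critical point in that direction and runs off to infinity.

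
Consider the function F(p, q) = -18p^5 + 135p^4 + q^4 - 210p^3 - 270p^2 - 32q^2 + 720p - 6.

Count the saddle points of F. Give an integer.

F separates as a function of p plus a function of q, so ∇F=0 decouples.
∂F/∂p = -90(p - 4)(p - 2)(p - 1)(p + 1) = 0 at p ∈ {-1, 1, 2, 4}; ∂F/∂q = 4q(q - 4)(q + 4) = 0 at q ∈ {-4, 0, 4}.
The Hessian is diagonal: diag(F_pp, F_qq). Second derivatives: F_pp(-1)=2700, F_pp(1)=-540, F_pp(2)=540, F_pp(4)=-2700; F_qq(-4)=128, F_qq(0)=-64, F_qq(4)=128.
Saddle points occur where the two diagonal entries have opposite signs: (-1, 0), (1, -4), (1, 4), (2, 0), (4, -4), (4, 4). Count: 6.

6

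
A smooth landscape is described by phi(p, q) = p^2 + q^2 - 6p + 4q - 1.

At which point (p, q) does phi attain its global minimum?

phi(p,q) separates as A(p) + B(q) − 1, so its minimum is min A + min B − 1.
A'(p) = 2p - 6 vanishes at p ∈ {3}; B'(q) = 2q + 4 vanishes at q ∈ {-2}.
Local minima of A (where A''>0): A(3)=-9. Local minima of B: B(-2)=-4.
So the global minimum of phi is A(3) + B(-2) − 1 = -9 − 4 − 1 = -14, attained at (3, -2).

(3, -2)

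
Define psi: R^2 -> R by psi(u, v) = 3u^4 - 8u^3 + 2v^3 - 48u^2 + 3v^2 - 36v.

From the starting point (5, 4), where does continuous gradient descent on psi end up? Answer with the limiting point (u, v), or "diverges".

(4, 2)

psi is separable, so gradient descent decouples: u follows -∂psi/∂u, v follows -∂psi/∂v.
∂psi/∂u = 12u(u - 4)(u + 2); at u=5 this is 420, so u decreases.
∂psi/∂v = 6(v - 2)(v + 3); at v=4 this is 84, so v decreases.
u converges to its nearest critical value 4 (a local min of the u-part); v converges to 2. The iterate converges to (4, 2).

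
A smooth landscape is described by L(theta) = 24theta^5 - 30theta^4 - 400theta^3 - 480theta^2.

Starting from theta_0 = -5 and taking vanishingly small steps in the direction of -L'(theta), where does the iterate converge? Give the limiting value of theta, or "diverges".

L'(theta) = 120theta(theta - 4)(theta + 1)(theta + 2), so L'(-5) = 64800.
Gradient descent moves in the -L' direction, i.e. theta is decreasing.
There is no critical point below theta=-5, and L' keeps the same sign, so the iterate runs off to −∞.

diverges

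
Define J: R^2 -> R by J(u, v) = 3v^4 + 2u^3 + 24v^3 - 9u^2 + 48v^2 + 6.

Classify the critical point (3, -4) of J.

The mixed partial ∂²J/∂u∂v is 0, so the Hessian at any point is diag(J_uu, J_vv) = diag(6(2u - 3), 12(3v^2 + 12v + 8)).
At (3, -4): H = diag(18, 96).
Both eigenvalues are positive, so H is positive definite: a local minimum.

local minimum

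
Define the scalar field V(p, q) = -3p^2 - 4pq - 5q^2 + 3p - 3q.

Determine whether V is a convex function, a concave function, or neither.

concave

V is quadratic, so its Hessian is the constant matrix H = [[-6, -4], [-4, -10]].
det(H) = 44, tr(H) = -16.
det(H) > 0 and tr(H) < 0, so H is negative definite everywhere: concave.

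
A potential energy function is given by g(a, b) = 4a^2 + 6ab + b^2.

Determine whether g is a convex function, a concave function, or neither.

g is quadratic, so its Hessian is the constant matrix H = [[8, 6], [6, 2]].
det(H) = -20, tr(H) = 10.
det(H) < 0, so H is indefinite: neither convex nor concave.

neither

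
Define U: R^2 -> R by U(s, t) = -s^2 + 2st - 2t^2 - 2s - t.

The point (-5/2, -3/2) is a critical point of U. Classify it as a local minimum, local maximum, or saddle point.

local maximum

The Hessian of U is constant: H = [[-2, 2], [2, -4]].
det(H) = (-2)·(-4) − 2² = 4.
det(H) > 0 and tr(H) = -6 < 0, so H is negative definite and the point is a local maximum.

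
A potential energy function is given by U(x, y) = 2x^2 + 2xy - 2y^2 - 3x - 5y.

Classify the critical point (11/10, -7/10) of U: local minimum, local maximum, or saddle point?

saddle point

The Hessian of U is constant: H = [[4, 2], [2, -4]].
det(H) = 4·(-4) − 2² = -20.
Since det(H) < 0, H is indefinite and the critical point is a saddle point.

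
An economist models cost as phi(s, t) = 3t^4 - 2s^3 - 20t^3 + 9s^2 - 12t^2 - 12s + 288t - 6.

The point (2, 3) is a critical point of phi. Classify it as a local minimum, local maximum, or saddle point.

local maximum

The mixed partial ∂²phi/∂s∂t is 0, so the Hessian at any point is diag(phi_ss, phi_tt) = diag(6(-2s + 3), 12(3t^2 - 10t - 2)).
At (2, 3): H = diag(-6, -60).
Both eigenvalues are negative, so H is negative definite: a local maximum.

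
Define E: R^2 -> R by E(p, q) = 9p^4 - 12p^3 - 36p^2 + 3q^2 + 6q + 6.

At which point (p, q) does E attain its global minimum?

(2, -1)

E(p,q) separates as A(p) + B(q) + 6, so its minimum is min A + min B + 6.
A'(p) = 36p(p - 2)(p + 1) vanishes at p ∈ {-1, 0, 2}; B'(q) = 6q + 6 vanishes at q ∈ {-1}.
Local minima of A (where A''>0): A(-1)=-15, A(2)=-96. Local minima of B: B(-1)=-3.
So the global minimum of E is A(2) + B(-1) + 6 = -96 − 3 + 6 = -93, attained at (2, -1).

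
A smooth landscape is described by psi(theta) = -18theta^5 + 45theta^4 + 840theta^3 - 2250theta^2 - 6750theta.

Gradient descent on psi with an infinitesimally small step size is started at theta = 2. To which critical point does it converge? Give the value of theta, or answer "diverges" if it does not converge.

3

psi'(theta) = -90(theta - 5)(theta - 3)(theta + 1)(theta + 5), so psi'(2) = -5670.
Gradient descent moves in the -psi' direction, i.e. theta is increasing.
The nearest critical point in that direction is theta = 3, where psi'' = 5760 > 0 (a local minimum). The iterate converges there.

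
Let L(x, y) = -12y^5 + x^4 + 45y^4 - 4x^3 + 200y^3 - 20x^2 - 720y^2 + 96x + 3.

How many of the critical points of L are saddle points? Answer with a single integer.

L separates as a function of x plus a function of y, so ∇L=0 decouples.
∂L/∂x = 4(x - 4)(x - 2)(x + 3) = 0 at x ∈ {-3, 2, 4}; ∂L/∂y = -60y(y - 4)(y - 2)(y + 3) = 0 at y ∈ {-3, 0, 2, 4}.
The Hessian is diagonal: diag(L_xx, L_yy). Second derivatives: L_xx(-3)=140, L_xx(2)=-40, L_xx(4)=56; L_yy(-3)=6300, L_yy(0)=-1440, L_yy(2)=1200, L_yy(4)=-3360.
Saddle points occur where the two diagonal entries have opposite signs: (-3, 0), (-3, 4), (2, -3), (2, 2), (4, 0), (4, 4). Count: 6.

6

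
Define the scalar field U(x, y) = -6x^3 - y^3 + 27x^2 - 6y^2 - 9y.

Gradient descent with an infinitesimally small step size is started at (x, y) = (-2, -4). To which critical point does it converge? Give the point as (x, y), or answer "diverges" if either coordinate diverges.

(0, -3)

U is separable, so gradient descent decouples: x follows -∂U/∂x, y follows -∂U/∂y.
∂U/∂x = -18x(x - 3); at x=-2 this is -180, so x increases.
∂U/∂y = -3(y + 1)(y + 3); at y=-4 this is -9, so y increases.
x converges to its nearest critical value 0 (a local min of the x-part); y converges to -3. The iterate converges to (0, -3).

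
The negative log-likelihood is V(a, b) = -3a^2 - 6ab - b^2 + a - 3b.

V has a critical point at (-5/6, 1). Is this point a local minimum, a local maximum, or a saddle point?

The Hessian of V is constant: H = [[-6, -6], [-6, -2]].
det(H) = (-6)·(-2) − (-6)² = -24.
Since det(H) < 0, H is indefinite and the critical point is a saddle point.

saddle point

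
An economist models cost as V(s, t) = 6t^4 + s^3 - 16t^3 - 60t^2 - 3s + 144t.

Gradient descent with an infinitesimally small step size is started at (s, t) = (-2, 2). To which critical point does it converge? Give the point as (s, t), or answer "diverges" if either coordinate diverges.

V is separable, so gradient descent decouples: s follows -∂V/∂s, t follows -∂V/∂t.
∂V/∂s = 3(s - 1)(s + 1); at s=-2 this is 9, so s decreases.
∂V/∂t = 24(t - 3)(t - 1)(t + 2); at t=2 this is -96, so t increases.
The s-coordinate has no critical point in that direction and runs off to infinity.

diverges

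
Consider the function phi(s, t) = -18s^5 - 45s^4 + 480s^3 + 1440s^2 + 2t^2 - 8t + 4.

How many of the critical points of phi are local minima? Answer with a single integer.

phi separates as a function of s plus a function of t, so ∇phi=0 decouples.
∂phi/∂s = -90s(s - 4)(s + 2)(s + 4) = 0 at s ∈ {-4, -2, 0, 4}; ∂phi/∂t = 4(t - 2) = 0 at t ∈ {2}.
The Hessian is diagonal: diag(phi_ss, phi_tt). Second derivatives: phi_ss(-4)=5760, phi_ss(-2)=-2160, phi_ss(0)=2880, phi_ss(4)=-17280; phi_tt(2)=4.
Local minima occur where both diagonal entries positive: (-4, 2), (0, 2). Count: 2.

2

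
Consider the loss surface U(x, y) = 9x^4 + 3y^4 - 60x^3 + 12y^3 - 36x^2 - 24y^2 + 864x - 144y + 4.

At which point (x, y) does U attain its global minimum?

U(x,y) separates as P(x) + Q(y) + 4, so its minimum is min P + min Q + 4.
P'(x) = 36(x - 4)(x - 3)(x + 2) vanishes at x ∈ {-2, 3, 4}; Q'(y) = 12(y - 2)(y + 2)(y + 3) vanishes at y ∈ {-3, -2, 2}.
Local minima of P (where P''>0): P(-2)=-1248, P(4)=1344. Local minima of Q: Q(-3)=135, Q(2)=-240.
So the global minimum of U is P(-2) + Q(2) + 4 = -1248 − 240 + 4 = -1484, attained at (-2, 2).

(-2, 2)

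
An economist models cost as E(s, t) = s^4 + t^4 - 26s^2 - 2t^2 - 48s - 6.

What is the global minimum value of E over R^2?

-359

E(s,t) separates as P(s) + Q(t) − 6, so its minimum is min P + min Q − 6.
P'(s) = 4(s - 4)(s + 1)(s + 3) vanishes at s ∈ {-3, -1, 4}; Q'(t) = 4t(t - 1)(t + 1) vanishes at t ∈ {-1, 0, 1}.
Local minima of P (where P''>0): P(-3)=-9, P(4)=-352. Local minima of Q: Q(-1)=-1, Q(1)=-1.
So the global minimum of E is P(4) + Q(-1) − 6 = -352 − 1 − 6 = -359, attained at (4, -1).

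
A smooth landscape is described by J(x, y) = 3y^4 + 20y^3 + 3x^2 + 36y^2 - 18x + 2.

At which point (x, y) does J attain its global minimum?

J(x,y) separates as P(x) + Q(y) + 2, so its minimum is min P + min Q + 2.
P'(x) = 6x - 18 vanishes at x ∈ {3}; Q'(y) = 12y(y + 2)(y + 3) vanishes at y ∈ {-3, -2, 0}.
Local minima of P (where P''>0): P(3)=-27. Local minima of Q: Q(-3)=27, Q(0)=0.
So the global minimum of J is P(3) + Q(0) + 2 = -27 + 0 + 2 = -25, attained at (3, 0).

(3, 0)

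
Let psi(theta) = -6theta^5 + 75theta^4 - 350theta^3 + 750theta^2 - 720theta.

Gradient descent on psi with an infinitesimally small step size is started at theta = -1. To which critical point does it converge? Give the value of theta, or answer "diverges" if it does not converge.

psi'(theta) = -30(theta - 4)(theta - 3)(theta - 2)(theta - 1), so psi'(-1) = -3600.
Gradient descent moves in the -psi' direction, i.e. theta is increasing.
The nearest critical point in that direction is theta = 1, where psi'' = 180 > 0 (a local minimum). The iterate converges there.

1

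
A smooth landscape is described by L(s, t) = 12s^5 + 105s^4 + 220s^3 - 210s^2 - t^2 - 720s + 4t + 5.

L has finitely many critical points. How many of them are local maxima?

2

L separates as a function of s plus a function of t, so ∇L=0 decouples.
∂L/∂s = 60(s - 1)(s + 1)(s + 3)(s + 4) = 0 at s ∈ {-4, -3, -1, 1}; ∂L/∂t = -2(t - 2) = 0 at t ∈ {2}.
The Hessian is diagonal: diag(L_ss, L_tt). Second derivatives: L_ss(-4)=-900, L_ss(-3)=480, L_ss(-1)=-720, L_ss(1)=2400; L_tt(2)=-2.
Local maxima occur where both diagonal entries negative: (-4, 2), (-1, 2). Count: 2.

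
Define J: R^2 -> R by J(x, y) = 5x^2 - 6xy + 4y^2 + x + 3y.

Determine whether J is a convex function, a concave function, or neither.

convex

J is quadratic, so its Hessian is the constant matrix H = [[10, -6], [-6, 8]].
det(H) = 44, tr(H) = 18.
det(H) > 0 and tr(H) > 0, so H is positive definite everywhere: convex.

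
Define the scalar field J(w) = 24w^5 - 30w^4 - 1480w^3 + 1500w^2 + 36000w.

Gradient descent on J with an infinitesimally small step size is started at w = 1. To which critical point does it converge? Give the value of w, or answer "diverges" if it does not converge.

-3

J'(w) = 120(w - 5)(w - 4)(w + 3)(w + 5), so J'(1) = 34560.
Gradient descent moves in the -J' direction, i.e. w is decreasing.
The nearest critical point in that direction is w = -3, where J'' = 13440 > 0 (a local minimum). The iterate converges there.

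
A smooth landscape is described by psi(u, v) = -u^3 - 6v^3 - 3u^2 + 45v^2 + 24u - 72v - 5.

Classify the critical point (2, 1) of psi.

saddle point

The mixed partial ∂²psi/∂u∂v is 0, so the Hessian at any point is diag(psi_uu, psi_vv) = diag(-6(u + 1), 18(-2v + 5)).
At (2, 1): H = diag(-18, 54).
The eigenvalues have opposite signs, so H is indefinite: a saddle point.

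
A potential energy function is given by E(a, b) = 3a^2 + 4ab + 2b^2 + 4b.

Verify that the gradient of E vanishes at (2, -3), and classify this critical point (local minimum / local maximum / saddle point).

local minimum

∇E = (6a + 4b, 4a + 4b + 4); substituting (2, -3) gives ∇E = (0, 0), so (2, -3) is indeed a critical point.
The Hessian of E is constant: H = [[6, 4], [4, 4]].
det(H) = 6·4 − 4² = 8.
det(H) > 0 and tr(H) = 10 > 0, so H is positive definite and the point is a local minimum.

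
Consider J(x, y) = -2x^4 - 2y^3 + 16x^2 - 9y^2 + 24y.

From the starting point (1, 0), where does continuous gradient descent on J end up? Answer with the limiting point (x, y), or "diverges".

(0, -4)

J is separable, so gradient descent decouples: x follows -∂J/∂x, y follows -∂J/∂y.
∂J/∂x = -8x(x - 2)(x + 2); at x=1 this is 24, so x decreases.
∂J/∂y = -6(y - 1)(y + 4); at y=0 this is 24, so y decreases.
x converges to its nearest critical value 0 (a local min of the x-part); y converges to -4. The iterate converges to (0, -4).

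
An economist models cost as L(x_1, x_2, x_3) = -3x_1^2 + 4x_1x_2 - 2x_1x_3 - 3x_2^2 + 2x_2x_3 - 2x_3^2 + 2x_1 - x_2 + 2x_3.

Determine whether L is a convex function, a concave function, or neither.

L is quadratic, so its Hessian is the constant matrix H = [[-6, 4, -2], [4, -6, 2], [-2, 2, -4]].
Leading principal minors: -6, 20, -64.
Signs alternate −, +, − ⇒ H ≺ 0 ⇒ concave.

concave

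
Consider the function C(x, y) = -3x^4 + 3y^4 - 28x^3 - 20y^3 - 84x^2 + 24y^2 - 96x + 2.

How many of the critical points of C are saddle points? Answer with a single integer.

5

C separates as a function of x plus a function of y, so ∇C=0 decouples.
∂C/∂x = -12(x + 1)(x + 2)(x + 4) = 0 at x ∈ {-4, -2, -1}; ∂C/∂y = 12y(y - 4)(y - 1) = 0 at y ∈ {0, 1, 4}.
The Hessian is diagonal: diag(C_xx, C_yy). Second derivatives: C_xx(-4)=-72, C_xx(-2)=24, C_xx(-1)=-36; C_yy(0)=48, C_yy(1)=-36, C_yy(4)=144.
Saddle points occur where the two diagonal entries have opposite signs: (-4, 0), (-4, 4), (-2, 1), (-1, 0), (-1, 4). Count: 5.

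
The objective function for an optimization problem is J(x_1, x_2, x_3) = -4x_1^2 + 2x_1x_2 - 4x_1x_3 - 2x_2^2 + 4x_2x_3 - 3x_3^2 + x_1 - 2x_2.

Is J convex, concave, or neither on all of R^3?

concave

J is quadratic, so its Hessian is the constant matrix H = [[-8, 2, -4], [2, -4, 4], [-4, 4, -6]].
Leading principal minors: -8, 28, -40.
Signs alternate −, +, − ⇒ H ≺ 0 ⇒ concave.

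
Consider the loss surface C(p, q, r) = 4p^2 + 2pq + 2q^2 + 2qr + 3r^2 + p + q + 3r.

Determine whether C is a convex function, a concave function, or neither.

C is quadratic, so its Hessian is the constant matrix H = [[8, 2, 0], [2, 4, 2], [0, 2, 6]].
Leading principal minors: 8, 28, 136.
All positive ⇒ H ≻ 0 ⇒ convex.

convex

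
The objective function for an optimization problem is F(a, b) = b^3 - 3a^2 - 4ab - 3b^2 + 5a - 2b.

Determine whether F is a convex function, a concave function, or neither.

The term b^3 is cubic, so the Hessian is not constant.
∂²F/∂b² = 6b - 6, which takes both signs as b varies (negative for sufficiently negative b). A diagonal entry of the Hessian changing sign means the Hessian is neither positive- nor negative-semidefinite on all of R^2.

neither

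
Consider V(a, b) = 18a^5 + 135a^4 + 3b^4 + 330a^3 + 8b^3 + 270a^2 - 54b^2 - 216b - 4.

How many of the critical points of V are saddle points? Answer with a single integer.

V separates as a function of a plus a function of b, so ∇V=0 decouples.
∂V/∂a = 90a(a + 1)(a + 2)(a + 3) = 0 at a ∈ {-3, -2, -1, 0}; ∂V/∂b = 12(b - 3)(b + 2)(b + 3) = 0 at b ∈ {-3, -2, 3}.
The Hessian is diagonal: diag(V_aa, V_bb). Second derivatives: V_aa(-3)=-540, V_aa(-2)=180, V_aa(-1)=-180, V_aa(0)=540; V_bb(-3)=72, V_bb(-2)=-60, V_bb(3)=360.
Saddle points occur where the two diagonal entries have opposite signs: (-3, -3), (-3, 3), (-2, -2), (-1, -3), (-1, 3), (0, -2). Count: 6.

6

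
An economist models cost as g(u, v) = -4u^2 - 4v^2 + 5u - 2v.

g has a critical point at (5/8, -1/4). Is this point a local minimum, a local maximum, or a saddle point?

local maximum

The Hessian of g is constant: H = [[-8, 0], [0, -8]].
det(H) = (-8)·(-8) − 0² = 64.
det(H) > 0 and tr(H) = -16 < 0, so H is negative definite and the point is a local maximum.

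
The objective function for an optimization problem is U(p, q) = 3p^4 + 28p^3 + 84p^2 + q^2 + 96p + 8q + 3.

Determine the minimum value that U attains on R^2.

U(p,q) separates as A(p) + B(q) + 3, so its minimum is min A + min B + 3.
A'(p) = 12(p + 1)(p + 2)(p + 4) vanishes at p ∈ {-4, -2, -1}; B'(q) = 2q + 8 vanishes at q ∈ {-4}.
Local minima of A (where A''>0): A(-4)=-64, A(-1)=-37. Local minima of B: B(-4)=-16.
So the global minimum of U is A(-4) + B(-4) + 3 = -64 − 16 + 3 = -77, attained at (-4, -4).

-77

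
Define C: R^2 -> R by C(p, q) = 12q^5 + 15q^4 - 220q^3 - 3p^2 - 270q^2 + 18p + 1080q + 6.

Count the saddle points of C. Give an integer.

C separates as a function of p plus a function of q, so ∇C=0 decouples.
∂C/∂p = -6(p - 3) = 0 at p ∈ {3}; ∂C/∂q = 60(q - 3)(q - 1)(q + 2)(q + 3) = 0 at q ∈ {-3, -2, 1, 3}.
The Hessian is diagonal: diag(C_pp, C_qq). Second derivatives: C_pp(3)=-6; C_qq(-3)=-1440, C_qq(-2)=900, C_qq(1)=-1440, C_qq(3)=3600.
Saddle points occur where the two diagonal entries have opposite signs: (3, -2), (3, 3). Count: 2.

2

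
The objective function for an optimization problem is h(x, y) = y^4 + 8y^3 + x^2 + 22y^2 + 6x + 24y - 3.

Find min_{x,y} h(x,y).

h(x,y) separates as P(x) + Q(y) − 3, so its minimum is min P + min Q − 3.
P'(x) = 2x + 6 vanishes at x ∈ {-3}; Q'(y) = 4(y + 1)(y + 2)(y + 3) vanishes at y ∈ {-3, -2, -1}.
Local minima of P (where P''>0): P(-3)=-9. Local minima of Q: Q(-3)=-9, Q(-1)=-9.
So the global minimum of h is P(-3) + Q(-3) − 3 = -9 − 9 − 3 = -21, attained at (-3, -3).

-21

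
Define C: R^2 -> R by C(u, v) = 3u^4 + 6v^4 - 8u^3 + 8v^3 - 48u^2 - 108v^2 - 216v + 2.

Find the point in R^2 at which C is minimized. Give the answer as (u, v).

(4, 3)

C(u,v) separates as P(u) + Q(v) + 2, so its minimum is min P + min Q + 2.
P'(u) = 12u(u - 4)(u + 2) vanishes at u ∈ {-2, 0, 4}; Q'(v) = 24(v - 3)(v + 1)(v + 3) vanishes at v ∈ {-3, -1, 3}.
Local minima of P (where P''>0): P(-2)=-80, P(4)=-512. Local minima of Q: Q(-3)=-54, Q(3)=-918.
So the global minimum of C is P(4) + Q(3) + 2 = -512 − 918 + 2 = -1428, attained at (4, 3).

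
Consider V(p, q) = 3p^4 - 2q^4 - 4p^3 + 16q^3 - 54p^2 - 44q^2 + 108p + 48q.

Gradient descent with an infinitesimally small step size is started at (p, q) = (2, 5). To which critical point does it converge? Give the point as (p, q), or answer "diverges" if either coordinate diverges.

V is separable, so gradient descent decouples: p follows -∂V/∂p, q follows -∂V/∂q.
∂V/∂p = 12(p - 3)(p - 1)(p + 3); at p=2 this is -60, so p increases.
∂V/∂q = -8(q - 3)(q - 2)(q - 1); at q=5 this is -192, so q increases.
The q-coordinate has no critical point in that direction and runs off to infinity.

diverges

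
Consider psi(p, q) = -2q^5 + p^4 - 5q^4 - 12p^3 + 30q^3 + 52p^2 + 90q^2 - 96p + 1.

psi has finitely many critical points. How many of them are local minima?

4

psi separates as a function of p plus a function of q, so ∇psi=0 decouples.
∂psi/∂p = 4(p - 4)(p - 3)(p - 2) = 0 at p ∈ {2, 3, 4}; ∂psi/∂q = -10q(q - 3)(q + 2)(q + 3) = 0 at q ∈ {-3, -2, 0, 3}.
The Hessian is diagonal: diag(psi_pp, psi_qq). Second derivatives: psi_pp(2)=8, psi_pp(3)=-4, psi_pp(4)=8; psi_qq(-3)=180, psi_qq(-2)=-100, psi_qq(0)=180, psi_qq(3)=-900.
Local minima occur where both diagonal entries positive: (2, -3), (2, 0), (4, -3), (4, 0). Count: 4.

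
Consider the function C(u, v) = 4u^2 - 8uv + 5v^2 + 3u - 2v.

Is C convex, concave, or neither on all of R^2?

C is quadratic, so its Hessian is the constant matrix H = [[8, -8], [-8, 10]].
det(H) = 16, tr(H) = 18.
det(H) > 0 and tr(H) > 0, so H is positive definite everywhere: convex.

convex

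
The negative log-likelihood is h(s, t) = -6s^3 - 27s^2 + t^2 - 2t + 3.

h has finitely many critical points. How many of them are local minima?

h separates as a function of s plus a function of t, so ∇h=0 decouples.
∂h/∂s = -18s(s + 3) = 0 at s ∈ {-3, 0}; ∂h/∂t = 2(t - 1) = 0 at t ∈ {1}.
The Hessian is diagonal: diag(h_ss, h_tt). Second derivatives: h_ss(-3)=54, h_ss(0)=-54; h_tt(1)=2.
Local minima occur where both diagonal entries positive: (-3, 1). Count: 1.

1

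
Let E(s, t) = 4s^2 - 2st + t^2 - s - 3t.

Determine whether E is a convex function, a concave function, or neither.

convex

E is quadratic, so its Hessian is the constant matrix H = [[8, -2], [-2, 2]].
det(H) = 12, tr(H) = 10.
det(H) > 0 and tr(H) > 0, so H is positive definite everywhere: convex.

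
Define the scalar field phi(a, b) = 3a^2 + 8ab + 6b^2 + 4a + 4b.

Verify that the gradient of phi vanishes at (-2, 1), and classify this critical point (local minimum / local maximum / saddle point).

local minimum

∇phi = (6a + 8b + 4, 8a + 12b + 4); substituting (-2, 1) gives ∇phi = (0, 0), so (-2, 1) is indeed a critical point.
The Hessian of phi is constant: H = [[6, 8], [8, 12]].
det(H) = 6·12 − 8² = 8.
det(H) > 0 and tr(H) = 18 > 0, so H is positive definite and the point is a local minimum.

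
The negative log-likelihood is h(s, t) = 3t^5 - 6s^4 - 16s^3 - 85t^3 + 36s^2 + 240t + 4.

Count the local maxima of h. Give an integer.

4

h separates as a function of s plus a function of t, so ∇h=0 decouples.
∂h/∂s = -24s(s - 1)(s + 3) = 0 at s ∈ {-3, 0, 1}; ∂h/∂t = 15(t - 4)(t - 1)(t + 1)(t + 4) = 0 at t ∈ {-4, -1, 1, 4}.
The Hessian is diagonal: diag(h_ss, h_tt). Second derivatives: h_ss(-3)=-288, h_ss(0)=72, h_ss(1)=-96; h_tt(-4)=-1800, h_tt(-1)=450, h_tt(1)=-450, h_tt(4)=1800.
Local maxima occur where both diagonal entries negative: (-3, -4), (-3, 1), (1, -4), (1, 1). Count: 4.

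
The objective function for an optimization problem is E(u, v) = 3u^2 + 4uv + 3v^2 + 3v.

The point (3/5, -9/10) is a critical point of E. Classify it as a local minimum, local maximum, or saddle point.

The Hessian of E is constant: H = [[6, 4], [4, 6]].
det(H) = 6·6 − 4² = 20.
det(H) > 0 and tr(H) = 12 > 0, so H is positive definite and the point is a local minimum.

local minimum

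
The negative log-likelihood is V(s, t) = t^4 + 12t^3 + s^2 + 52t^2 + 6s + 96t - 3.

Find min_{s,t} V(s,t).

-76

V(s,t) separates as P(s) + Q(t) − 3, so its minimum is min P + min Q − 3.
P'(s) = 2s + 6 vanishes at s ∈ {-3}; Q'(t) = 4(t + 2)(t + 3)(t + 4) vanishes at t ∈ {-4, -3, -2}.
Local minima of P (where P''>0): P(-3)=-9. Local minima of Q: Q(-4)=-64, Q(-2)=-64.
So the global minimum of V is P(-3) + Q(-4) − 3 = -9 − 64 − 3 = -76, attained at (-3, -4).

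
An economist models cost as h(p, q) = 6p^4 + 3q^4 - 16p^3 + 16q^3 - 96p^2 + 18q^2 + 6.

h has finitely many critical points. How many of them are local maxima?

1

h separates as a function of p plus a function of q, so ∇h=0 decouples.
∂h/∂p = 24p(p - 4)(p + 2) = 0 at p ∈ {-2, 0, 4}; ∂h/∂q = 12q(q + 1)(q + 3) = 0 at q ∈ {-3, -1, 0}.
The Hessian is diagonal: diag(h_pp, h_qq). Second derivatives: h_pp(-2)=288, h_pp(0)=-192, h_pp(4)=576; h_qq(-3)=72, h_qq(-1)=-24, h_qq(0)=36.
Local maxima occur where both diagonal entries negative: (0, -1). Count: 1.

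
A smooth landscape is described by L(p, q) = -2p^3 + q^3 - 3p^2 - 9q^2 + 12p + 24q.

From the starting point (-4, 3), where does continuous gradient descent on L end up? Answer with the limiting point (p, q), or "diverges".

(-2, 4)

L is separable, so gradient descent decouples: p follows -∂L/∂p, q follows -∂L/∂q.
∂L/∂p = -6(p - 1)(p + 2); at p=-4 this is -60, so p increases.
∂L/∂q = 3(q - 4)(q - 2); at q=3 this is -3, so q increases.
p converges to its nearest critical value -2 (a local min of the p-part); q converges to 4. The iterate converges to (-2, 4).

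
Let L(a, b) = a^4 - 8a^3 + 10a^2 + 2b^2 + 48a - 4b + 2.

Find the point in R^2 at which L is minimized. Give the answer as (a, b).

(-1, 1)

L(a,b) separates as P(a) + Q(b) + 2, so its minimum is min P + min Q + 2.
P'(a) = 4(a - 4)(a - 3)(a + 1) vanishes at a ∈ {-1, 3, 4}; Q'(b) = 4b - 4 vanishes at b ∈ {1}.
Local minima of P (where P''>0): P(-1)=-29, P(4)=96. Local minima of Q: Q(1)=-2.
So the global minimum of L is P(-1) + Q(1) + 2 = -29 − 2 + 2 = -29, attained at (-1, 1).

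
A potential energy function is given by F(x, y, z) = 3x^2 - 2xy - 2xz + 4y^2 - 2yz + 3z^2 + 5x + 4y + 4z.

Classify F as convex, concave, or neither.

convex

F is quadratic, so its Hessian is the constant matrix H = [[6, -2, -2], [-2, 8, -2], [-2, -2, 6]].
Leading principal minors: 6, 44, 192.
All positive ⇒ H ≻ 0 ⇒ convex.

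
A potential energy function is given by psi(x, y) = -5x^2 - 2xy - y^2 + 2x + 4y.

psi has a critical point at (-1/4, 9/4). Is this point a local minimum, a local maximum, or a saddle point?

local maximum

The Hessian of psi is constant: H = [[-10, -2], [-2, -2]].
det(H) = (-10)·(-2) − (-2)² = 16.
det(H) > 0 and tr(H) = -12 < 0, so H is negative definite and the point is a local maximum.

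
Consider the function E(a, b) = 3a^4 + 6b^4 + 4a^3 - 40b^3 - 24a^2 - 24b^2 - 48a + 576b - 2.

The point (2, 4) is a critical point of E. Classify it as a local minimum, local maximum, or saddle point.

The mixed partial ∂²E/∂a∂b is 0, so the Hessian at any point is diag(E_aa, E_bb) = diag(12(3a^2 + 2a - 4), 24(3b^2 - 10b - 2)).
At (2, 4): H = diag(144, 144).
Both eigenvalues are positive, so H is positive definite: a local minimum.

local minimum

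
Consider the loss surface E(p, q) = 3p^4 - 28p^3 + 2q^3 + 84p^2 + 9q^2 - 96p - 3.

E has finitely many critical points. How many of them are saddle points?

3

E separates as a function of p plus a function of q, so ∇E=0 decouples.
∂E/∂p = 12(p - 4)(p - 2)(p - 1) = 0 at p ∈ {1, 2, 4}; ∂E/∂q = 6q(q + 3) = 0 at q ∈ {-3, 0}.
The Hessian is diagonal: diag(E_pp, E_qq). Second derivatives: E_pp(1)=36, E_pp(2)=-24, E_pp(4)=72; E_qq(-3)=-18, E_qq(0)=18.
Saddle points occur where the two diagonal entries have opposite signs: (1, -3), (2, 0), (4, -3). Count: 3.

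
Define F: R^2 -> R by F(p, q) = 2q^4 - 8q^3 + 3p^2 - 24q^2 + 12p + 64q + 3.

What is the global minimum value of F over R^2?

-137

F(p,q) separates as A(p) + B(q) + 3, so its minimum is min A + min B + 3.
A'(p) = 6p + 12 vanishes at p ∈ {-2}; B'(q) = 8(q - 4)(q - 1)(q + 2) vanishes at q ∈ {-2, 1, 4}.
Local minima of A (where A''>0): A(-2)=-12. Local minima of B: B(-2)=-128, B(4)=-128.
So the global minimum of F is A(-2) + B(-2) + 3 = -12 − 128 + 3 = -137, attained at (-2, -2).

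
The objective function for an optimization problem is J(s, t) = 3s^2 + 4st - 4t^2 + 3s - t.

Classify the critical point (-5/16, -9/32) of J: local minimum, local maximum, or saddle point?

saddle point

The Hessian of J is constant: H = [[6, 4], [4, -8]].
det(H) = 6·(-8) − 4² = -64.
Since det(H) < 0, H is indefinite and the critical point is a saddle point.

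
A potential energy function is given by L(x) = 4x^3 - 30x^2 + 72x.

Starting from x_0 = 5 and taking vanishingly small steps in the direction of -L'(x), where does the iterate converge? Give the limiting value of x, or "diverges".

3

L'(x) = 12(x - 3)(x - 2), so L'(5) = 72.
Gradient descent moves in the -L' direction, i.e. x is decreasing.
The nearest critical point in that direction is x = 3, where L'' = 12 > 0 (a local minimum). The iterate converges there.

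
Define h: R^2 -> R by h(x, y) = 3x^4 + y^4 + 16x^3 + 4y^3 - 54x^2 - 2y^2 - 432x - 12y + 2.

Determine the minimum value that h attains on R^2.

-1114

h(x,y) separates as P(x) + Q(y) + 2, so its minimum is min P + min Q + 2.
P'(x) = 12(x - 3)(x + 3)(x + 4) vanishes at x ∈ {-4, -3, 3}; Q'(y) = 4(y - 1)(y + 1)(y + 3) vanishes at y ∈ {-3, -1, 1}.
Local minima of P (where P''>0): P(-4)=608, P(3)=-1107. Local minima of Q: Q(-3)=-9, Q(1)=-9.
So the global minimum of h is P(3) + Q(-3) + 2 = -1107 − 9 + 2 = -1114, attained at (3, -3).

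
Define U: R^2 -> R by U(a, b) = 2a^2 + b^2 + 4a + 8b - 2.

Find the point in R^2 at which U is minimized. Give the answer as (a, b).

U(a,b) separates as P(a) + Q(b) − 2, so its minimum is min P + min Q − 2.
P'(a) = 4a + 4 vanishes at a ∈ {-1}; Q'(b) = 2b + 8 vanishes at b ∈ {-4}.
Local minima of P (where P''>0): P(-1)=-2. Local minima of Q: Q(-4)=-16.
So the global minimum of U is P(-1) + Q(-4) − 2 = -2 − 16 − 2 = -20, attained at (-1, -4).

(-1, -4)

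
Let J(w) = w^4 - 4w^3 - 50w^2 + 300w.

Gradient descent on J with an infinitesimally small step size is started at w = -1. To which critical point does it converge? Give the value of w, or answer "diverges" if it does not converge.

J'(w) = 4(w - 5)(w - 3)(w + 5), so J'(-1) = 384.
Gradient descent moves in the -J' direction, i.e. w is decreasing.
The nearest critical point in that direction is w = -5, where J'' = 320 > 0 (a local minimum). The iterate converges there.

-5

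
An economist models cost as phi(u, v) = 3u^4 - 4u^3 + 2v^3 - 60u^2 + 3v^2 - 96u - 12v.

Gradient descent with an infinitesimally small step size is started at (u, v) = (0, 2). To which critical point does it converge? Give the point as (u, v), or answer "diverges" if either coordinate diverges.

(4, 1)

phi is separable, so gradient descent decouples: u follows -∂phi/∂u, v follows -∂phi/∂v.
∂phi/∂u = 12(u - 4)(u + 1)(u + 2); at u=0 this is -96, so u increases.
∂phi/∂v = 6(v - 1)(v + 2); at v=2 this is 24, so v decreases.
u converges to its nearest critical value 4 (a local min of the u-part); v converges to 1. The iterate converges to (4, 1).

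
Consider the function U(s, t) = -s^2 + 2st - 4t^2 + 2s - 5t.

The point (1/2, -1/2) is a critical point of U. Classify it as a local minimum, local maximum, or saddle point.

local maximum

The Hessian of U is constant: H = [[-2, 2], [2, -8]].
det(H) = (-2)·(-8) − 2² = 12.
det(H) > 0 and tr(H) = -10 < 0, so H is negative definite and the point is a local maximum.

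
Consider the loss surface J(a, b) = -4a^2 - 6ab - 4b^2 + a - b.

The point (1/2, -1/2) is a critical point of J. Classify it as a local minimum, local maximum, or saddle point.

The Hessian of J is constant: H = [[-8, -6], [-6, -8]].
det(H) = (-8)·(-8) − (-6)² = 28.
det(H) > 0 and tr(H) = -16 < 0, so H is negative definite and the point is a local maximum.

local maximum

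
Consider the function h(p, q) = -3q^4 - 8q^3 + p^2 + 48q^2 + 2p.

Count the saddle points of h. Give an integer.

2

h separates as a function of p plus a function of q, so ∇h=0 decouples.
∂h/∂p = 2(p + 1) = 0 at p ∈ {-1}; ∂h/∂q = -12q(q - 2)(q + 4) = 0 at q ∈ {-4, 0, 2}.
The Hessian is diagonal: diag(h_pp, h_qq). Second derivatives: h_pp(-1)=2; h_qq(-4)=-288, h_qq(0)=96, h_qq(2)=-144.
Saddle points occur where the two diagonal entries have opposite signs: (-1, -4), (-1, 2). Count: 2.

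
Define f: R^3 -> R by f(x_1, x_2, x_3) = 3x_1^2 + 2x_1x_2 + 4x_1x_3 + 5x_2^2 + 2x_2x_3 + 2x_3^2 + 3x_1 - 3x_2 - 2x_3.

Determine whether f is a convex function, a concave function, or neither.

convex

f is quadratic, so its Hessian is the constant matrix H = [[6, 2, 4], [2, 10, 2], [4, 2, 4]].
Leading principal minors: 6, 56, 72.
All positive ⇒ H ≻ 0 ⇒ convex.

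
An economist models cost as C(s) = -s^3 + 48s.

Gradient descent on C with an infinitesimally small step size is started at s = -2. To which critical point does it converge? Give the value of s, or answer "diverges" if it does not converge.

-4

C'(s) = -3(s - 4)(s + 4), so C'(-2) = 36.
Gradient descent moves in the -C' direction, i.e. s is decreasing.
The nearest critical point in that direction is s = -4, where C'' = 24 > 0 (a local minimum). The iterate converges there.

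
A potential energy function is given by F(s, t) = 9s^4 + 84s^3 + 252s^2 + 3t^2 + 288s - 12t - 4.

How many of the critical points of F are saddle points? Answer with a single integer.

F separates as a function of s plus a function of t, so ∇F=0 decouples.
∂F/∂s = 36(s + 1)(s + 2)(s + 4) = 0 at s ∈ {-4, -2, -1}; ∂F/∂t = 6(t - 2) = 0 at t ∈ {2}.
The Hessian is diagonal: diag(F_ss, F_tt). Second derivatives: F_ss(-4)=216, F_ss(-2)=-72, F_ss(-1)=108; F_tt(2)=6.
Saddle points occur where the two diagonal entries have opposite signs: (-2, 2). Count: 1.

1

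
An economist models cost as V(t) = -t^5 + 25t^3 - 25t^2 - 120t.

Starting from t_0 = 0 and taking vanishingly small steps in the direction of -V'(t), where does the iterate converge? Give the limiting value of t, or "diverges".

2

V'(t) = -5(t - 3)(t - 2)(t + 1)(t + 4), so V'(0) = -120.
Gradient descent moves in the -V' direction, i.e. t is increasing.
The nearest critical point in that direction is t = 2, where V'' = 90 > 0 (a local minimum). The iterate converges there.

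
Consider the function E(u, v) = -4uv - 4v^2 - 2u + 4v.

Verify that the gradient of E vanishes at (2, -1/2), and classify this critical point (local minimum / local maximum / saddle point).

saddle point

∇E = (-4v - 2, -4u - 8v + 4); substituting (2, -1/2) gives ∇E = (0, 0), so (2, -1/2) is indeed a critical point.
The Hessian of E is constant: H = [[0, -4], [-4, -8]].
det(H) = 0·(-8) − (-4)² = -16.
Since det(H) < 0, H is indefinite and the critical point is a saddle point.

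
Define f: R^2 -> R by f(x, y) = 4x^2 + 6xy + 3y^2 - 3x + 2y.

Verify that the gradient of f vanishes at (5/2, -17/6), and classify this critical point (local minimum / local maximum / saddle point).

local minimum

∇f = (8x + 6y - 3, 6x + 6y + 2); substituting (5/2, -17/6) gives ∇f = (0, 0), so (5/2, -17/6) is indeed a critical point.
The Hessian of f is constant: H = [[8, 6], [6, 6]].
det(H) = 8·6 − 6² = 12.
det(H) > 0 and tr(H) = 14 > 0, so H is positive definite and the point is a local minimum.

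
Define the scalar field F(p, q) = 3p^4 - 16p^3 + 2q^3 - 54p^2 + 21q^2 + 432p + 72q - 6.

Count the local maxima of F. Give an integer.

F separates as a function of p plus a function of q, so ∇F=0 decouples.
∂F/∂p = 12(p - 4)(p - 3)(p + 3) = 0 at p ∈ {-3, 3, 4}; ∂F/∂q = 6(q + 3)(q + 4) = 0 at q ∈ {-4, -3}.
The Hessian is diagonal: diag(F_pp, F_qq). Second derivatives: F_pp(-3)=504, F_pp(3)=-72, F_pp(4)=84; F_qq(-4)=-6, F_qq(-3)=6.
Local maxima occur where both diagonal entries negative: (3, -4). Count: 1.

1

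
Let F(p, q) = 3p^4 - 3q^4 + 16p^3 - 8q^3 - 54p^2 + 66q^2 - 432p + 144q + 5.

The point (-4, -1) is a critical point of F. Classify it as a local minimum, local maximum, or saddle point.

The mixed partial ∂²F/∂p∂q is 0, so the Hessian at any point is diag(F_pp, F_qq) = diag(12(3p^2 + 8p - 9), 12(-3q^2 - 4q + 11)).
At (-4, -1): H = diag(84, 144).
Both eigenvalues are positive, so H is positive definite: a local minimum.

local minimum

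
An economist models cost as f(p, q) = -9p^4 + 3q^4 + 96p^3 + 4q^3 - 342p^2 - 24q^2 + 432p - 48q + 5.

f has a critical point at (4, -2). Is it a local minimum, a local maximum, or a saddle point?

saddle point

The mixed partial ∂²f/∂p∂q is 0, so the Hessian at any point is diag(f_pp, f_qq) = diag(36(-3p^2 + 16p - 19), 12(3q^2 + 2q - 4)).
At (4, -2): H = diag(-108, 48).
The eigenvalues have opposite signs, so H is indefinite: a saddle point.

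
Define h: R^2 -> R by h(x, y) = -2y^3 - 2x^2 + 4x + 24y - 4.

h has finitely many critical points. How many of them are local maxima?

h separates as a function of x plus a function of y, so ∇h=0 decouples.
∂h/∂x = -4(x - 1) = 0 at x ∈ {1}; ∂h/∂y = -6(y - 2)(y + 2) = 0 at y ∈ {-2, 2}.
The Hessian is diagonal: diag(h_xx, h_yy). Second derivatives: h_xx(1)=-4; h_yy(-2)=24, h_yy(2)=-24.
Local maxima occur where both diagonal entries negative: (1, 2). Count: 1.

1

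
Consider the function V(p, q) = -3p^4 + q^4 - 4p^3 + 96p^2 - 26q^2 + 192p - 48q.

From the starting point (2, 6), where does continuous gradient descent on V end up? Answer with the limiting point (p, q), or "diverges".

V is separable, so gradient descent decouples: p follows -∂V/∂p, q follows -∂V/∂q.
∂V/∂p = -12(p - 4)(p + 1)(p + 4); at p=2 this is 432, so p decreases.
∂V/∂q = 4(q - 4)(q + 1)(q + 3); at q=6 this is 504, so q decreases.
p converges to its nearest critical value -1 (a local min of the p-part); q converges to 4. The iterate converges to (-1, 4).

(-1, 4)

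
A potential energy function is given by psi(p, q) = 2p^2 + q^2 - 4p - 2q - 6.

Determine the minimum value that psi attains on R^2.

-9

psi(p,q) separates as A(p) + B(q) − 6, so its minimum is min A + min B − 6.
A'(p) = 4p - 4 vanishes at p ∈ {1}; B'(q) = 2q - 2 vanishes at q ∈ {1}.
Local minima of A (where A''>0): A(1)=-2. Local minima of B: B(1)=-1.
So the global minimum of psi is A(1) + B(1) − 6 = -2 − 1 − 6 = -9, attained at (1, 1).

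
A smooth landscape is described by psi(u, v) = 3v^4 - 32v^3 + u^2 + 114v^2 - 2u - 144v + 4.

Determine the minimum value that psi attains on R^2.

psi(u,v) separates as P(u) + Q(v) + 4, so its minimum is min P + min Q + 4.
P'(u) = 2u - 2 vanishes at u ∈ {1}; Q'(v) = 12(v - 4)(v - 3)(v - 1) vanishes at v ∈ {1, 3, 4}.
Local minima of P (where P''>0): P(1)=-1. Local minima of Q: Q(1)=-59, Q(4)=-32.
So the global minimum of psi is P(1) + Q(1) + 4 = -1 − 59 + 4 = -56, attained at (1, 1).

-56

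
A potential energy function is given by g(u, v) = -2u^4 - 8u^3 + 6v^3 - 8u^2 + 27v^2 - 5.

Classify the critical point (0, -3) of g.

The mixed partial ∂²g/∂u∂v is 0, so the Hessian at any point is diag(g_uu, g_vv) = diag(-8(3u^2 + 6u + 2), 18(2v + 3)).
At (0, -3): H = diag(-16, -54).
Both eigenvalues are negative, so H is negative definite: a local maximum.

local maximum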